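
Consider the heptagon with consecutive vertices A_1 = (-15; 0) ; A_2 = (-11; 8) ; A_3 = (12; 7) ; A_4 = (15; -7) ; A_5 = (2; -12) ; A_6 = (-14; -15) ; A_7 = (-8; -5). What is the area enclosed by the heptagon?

Apply the surveyor's formula: 2A = Σ (x_i·y_{i+1} − x_{i+1}·y_i), indices taken mod 7.
Σ = (-120) + (-173) + (-189) + (-166) + (-198) + (-50) + (-75) = -971
Area = |Σ|/2 = 485.5.

485.5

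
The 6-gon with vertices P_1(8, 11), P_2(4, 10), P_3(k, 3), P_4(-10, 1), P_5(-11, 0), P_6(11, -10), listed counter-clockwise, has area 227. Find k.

Write out the shoelace sum; only the two edges meeting at P_3 involve k:
2·Area = [(4·3 − k·10) + (k·1 − (-10)·3)] + 358
       = -9·k + 400 = 454
⇒ k = -6.

-6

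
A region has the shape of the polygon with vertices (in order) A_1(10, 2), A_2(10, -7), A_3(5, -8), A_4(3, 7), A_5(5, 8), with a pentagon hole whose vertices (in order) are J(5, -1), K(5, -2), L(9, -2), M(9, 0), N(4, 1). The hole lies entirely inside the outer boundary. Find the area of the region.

68

Outer boundary:
Apply Gauss's area formula: 2A = Σ (x_i·y_{i+1} − x_{i+1}·y_i), indices taken mod 5.
A_1→A_2: (10)(-7) − (10)(2) = -90
A_2→A_3: (10)(-8) − (5)(-7) = -45
A_3→A_4: (5)(7) − (3)(-8) = 59
A_4→A_5: (3)(8) − (5)(7) = -11
A_5→A_1: (5)(2) − (10)(8) = -70
Σ = -157
Area = |Σ|/2 = 78.5.
Hole:
Apply the surveyor's formula: 2A = Σ (x_i·y_{i+1} − x_{i+1}·y_i), indices taken mod 5.
Cross-terms: -5, 8, 18, 9, -9  ⇒  Σ = 21
Area = |Σ|/2 = 10.5.
Net area = 78.5 − 10.5 = 68.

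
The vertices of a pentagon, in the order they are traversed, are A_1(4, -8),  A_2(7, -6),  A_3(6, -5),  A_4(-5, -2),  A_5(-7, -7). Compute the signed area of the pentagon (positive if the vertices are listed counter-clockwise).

Apply the shoelace formula: 2A = Σ (x_i·y_{i+1} − x_{i+1}·y_i), indices taken mod 5.
Σ = (32) + (1) + (-37) + (21) + (84) = 101
Signed area = Σ/2 = 50.5 (positive ⇒ counter-clockwise traversal).

50.5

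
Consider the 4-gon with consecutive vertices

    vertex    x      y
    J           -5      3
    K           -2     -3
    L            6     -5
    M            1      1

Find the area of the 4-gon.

Apply the shoelace formula: 2A = Σ (x_i·y_{i+1} − x_{i+1}·y_i), indices taken mod 4.
Σ = (21) + (28) + (11) + (8) = 68
Area = |Σ|/2 = 34.

34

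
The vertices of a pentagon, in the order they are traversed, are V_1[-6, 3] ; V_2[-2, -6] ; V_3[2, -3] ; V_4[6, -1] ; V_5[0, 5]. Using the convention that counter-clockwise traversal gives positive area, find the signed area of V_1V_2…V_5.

Cross-terms: 42, 18, 16, 30, 30  ⇒  Σ = 136
Signed area = Σ/2 = 68 (positive ⇒ counter-clockwise traversal).

68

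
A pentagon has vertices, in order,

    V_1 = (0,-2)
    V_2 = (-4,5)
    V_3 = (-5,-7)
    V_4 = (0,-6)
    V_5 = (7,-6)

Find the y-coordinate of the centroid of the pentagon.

Apply the surveyor's formula. First the cross-terms c_i = x_i·y_{i+1} − x_{i+1}·y_i:
  -8, 53, 30, 42, -14  ⇒  2A = 103, A = 51.5.
Then Σ (y_i + y_{i+1})·c_i = -912, so ȳ = -912 / (6·51.5) = -304/103.

-304/103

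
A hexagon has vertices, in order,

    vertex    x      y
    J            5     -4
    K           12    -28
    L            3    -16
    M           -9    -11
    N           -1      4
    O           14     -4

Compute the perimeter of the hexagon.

|JK| = √((7)² + (-24)²) = √625 = 25
|KL| = √((-9)² + (12)²) = √225 = 15
|LM| = √((-12)² + (5)²) = √169 = 13
|MN| = √((8)² + (15)²) = √289 = 17
|NO| = √((15)² + (-8)²) = √289 = 17
|OJ| = √((-9)² + (0)²) = √81 = 9
Perimeter = 25 + 15 + 13 + 17 + 17 + 9 = 96.

96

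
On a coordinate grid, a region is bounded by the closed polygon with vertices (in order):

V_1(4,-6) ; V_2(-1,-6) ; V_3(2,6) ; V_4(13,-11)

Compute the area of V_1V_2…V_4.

Σ = (-30) + (6) + (-100) + (-34) = -158
Area = |Σ|/2 = 79.

79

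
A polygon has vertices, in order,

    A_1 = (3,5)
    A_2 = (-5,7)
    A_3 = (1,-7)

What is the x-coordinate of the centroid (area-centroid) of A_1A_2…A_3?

-1/3

Apply the shoelace (surveyor's) formula. First the cross-terms c_i = x_i·y_{i+1} − x_{i+1}·y_i:
  46, 28, 26  ⇒  2A = 100, A = 50.
Then Σ (x_i + x_{i+1})·c_i = -100, so x̄ = -100 / (6·50) = -1/3.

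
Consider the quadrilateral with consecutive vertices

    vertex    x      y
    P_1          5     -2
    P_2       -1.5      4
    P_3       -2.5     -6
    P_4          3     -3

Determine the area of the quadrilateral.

35.25

Apply the surveyor's formula: 2A = Σ (x_i·y_{i+1} − x_{i+1}·y_i), indices taken mod 4.
Σ = (17) + (19) + (25.5) + (9) = 70.5
Area = |Σ|/2 = 35.25.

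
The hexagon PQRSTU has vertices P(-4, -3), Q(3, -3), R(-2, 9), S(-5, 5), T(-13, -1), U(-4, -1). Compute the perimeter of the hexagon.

46

|PQ| = √((7)² + (0)²) = √49 = 7
|QR| = √((-5)² + (12)²) = √169 = 13
|RS| = √((-3)² + (-4)²) = √25 = 5
|ST| = √((-8)² + (-6)²) = √100 = 10
|TU| = √((9)² + (0)²) = √81 = 9
|UP| = √((0)² + (-2)²) = √4 = 2
Perimeter = 7 + 13 + 5 + 10 + 9 + 2 = 46.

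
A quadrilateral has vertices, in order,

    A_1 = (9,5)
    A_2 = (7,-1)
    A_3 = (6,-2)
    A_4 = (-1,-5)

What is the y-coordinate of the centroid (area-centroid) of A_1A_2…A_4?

Apply Gauss's area formula. First the cross-terms c_i = x_i·y_{i+1} − x_{i+1}·y_i:
  -44, -8, -32, 40  ⇒  2A = -44, A = -22.
Then Σ (y_i + y_{i+1})·c_i = 72, so ȳ = 72 / (6·(-22)) = -6/11.

-6/11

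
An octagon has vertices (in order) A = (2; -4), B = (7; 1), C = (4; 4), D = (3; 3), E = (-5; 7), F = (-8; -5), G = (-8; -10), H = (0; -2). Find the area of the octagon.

115.5

A→B: (2)(1) − (7)(-4) = 30
B→C: (7)(4) − (4)(1) = 24
C→D: (4)(3) − (3)(4) = 0
D→E: (3)(7) − (-5)(3) = 36
E→F: (-5)(-5) − (-8)(7) = 81
F→G: (-8)(-10) − (-8)(-5) = 40
G→H: (-8)(-2) − (0)(-10) = 16
H→A: (0)(-4) − (2)(-2) = 4
Σ = 231
Area = |Σ|/2 = 115.5.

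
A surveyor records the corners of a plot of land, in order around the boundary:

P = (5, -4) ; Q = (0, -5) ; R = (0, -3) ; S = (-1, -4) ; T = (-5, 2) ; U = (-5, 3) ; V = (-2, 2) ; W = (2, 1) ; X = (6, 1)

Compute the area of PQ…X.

49

Apply the surveyor's formula: 2A = Σ (x_i·y_{i+1} − x_{i+1}·y_i), indices taken mod 9.
P→Q: (5)(-5) − (0)(-4) = -25
Q→R: (0)(-3) − (0)(-5) = 0
R→S: (0)(-4) − (-1)(-3) = -3
S→T: (-1)(2) − (-5)(-4) = -22
T→U: (-5)(3) − (-5)(2) = -5
U→V: (-5)(2) − (-2)(3) = -4
V→W: (-2)(1) − (2)(2) = -6
W→X: (2)(1) − (6)(1) = -4
X→P: (6)(-4) − (5)(1) = -29
Σ = -98
Area = |Σ|/2 = 49.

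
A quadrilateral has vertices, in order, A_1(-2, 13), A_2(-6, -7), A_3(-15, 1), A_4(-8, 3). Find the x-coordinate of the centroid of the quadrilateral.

-571/77

Apply the surveyor's formula. First the cross-terms c_i = x_i·y_{i+1} − x_{i+1}·y_i:
  92, -111, -37, -98  ⇒  2A = -154, A = -77.
Then Σ (x_i + x_{i+1})·c_i = 3426, so x̄ = 3426 / (6·(-77)) = -571/77.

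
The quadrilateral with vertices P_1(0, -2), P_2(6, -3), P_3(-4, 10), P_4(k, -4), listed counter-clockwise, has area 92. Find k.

-9

Write out the shoelace sum; only the two edges meeting at P_4 involve k:
2·Area = [((-4)·(-4) − k·10) + (k·(-2) − 0·(-4))] + 60
       = -12·k + 76 = 184
⇒ k = -9.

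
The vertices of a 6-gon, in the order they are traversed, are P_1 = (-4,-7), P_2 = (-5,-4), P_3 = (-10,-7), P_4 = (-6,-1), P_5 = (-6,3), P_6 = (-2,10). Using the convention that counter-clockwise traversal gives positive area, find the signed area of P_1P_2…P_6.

-40

P_1→P_2: (-4)(-4) − (-5)(-7) = -19
P_2→P_3: (-5)(-7) − (-10)(-4) = -5
P_3→P_4: (-10)(-1) − (-6)(-7) = -32
P_4→P_5: (-6)(3) − (-6)(-1) = -24
P_5→P_6: (-6)(10) − (-2)(3) = -54
P_6→P_1: (-2)(-7) − (-4)(10) = 54
Σ = -80
Signed area = Σ/2 = -40 (negative ⇒ clockwise traversal).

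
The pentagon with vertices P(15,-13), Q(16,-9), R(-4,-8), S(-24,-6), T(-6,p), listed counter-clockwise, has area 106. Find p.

Write out the shoelace sum; only the two edges meeting at T involve p:
2·Area = [((-24)·p − (-6)·(-6)) + ((-6)·(-13) − 15·p)] + -259
       = -39·p + -217 = 212
⇒ p = -11.

-11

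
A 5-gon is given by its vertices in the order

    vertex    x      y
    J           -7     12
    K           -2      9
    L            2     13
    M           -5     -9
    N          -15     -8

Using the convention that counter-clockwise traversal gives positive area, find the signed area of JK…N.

Apply the surveyor's formula: 2A = Σ (x_i·y_{i+1} − x_{i+1}·y_i), indices taken mod 5.
Cross-terms: -39, -44, 47, -95, -236  ⇒  Σ = -367
Signed area = Σ/2 = -183.5 (negative ⇒ clockwise traversal).

-183.5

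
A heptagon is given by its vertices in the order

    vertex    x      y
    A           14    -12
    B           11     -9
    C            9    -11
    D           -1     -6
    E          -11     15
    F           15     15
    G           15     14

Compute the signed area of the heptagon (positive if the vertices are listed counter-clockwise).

-480.5

Apply the shoelace formula: 2A = Σ (x_i·y_{i+1} − x_{i+1}·y_i), indices taken mod 7.
Σ = (6) + (-40) + (-65) + (-81) + (-390) + (-15) + (-376) = -961
Signed area = Σ/2 = -480.5 (negative ⇒ clockwise traversal).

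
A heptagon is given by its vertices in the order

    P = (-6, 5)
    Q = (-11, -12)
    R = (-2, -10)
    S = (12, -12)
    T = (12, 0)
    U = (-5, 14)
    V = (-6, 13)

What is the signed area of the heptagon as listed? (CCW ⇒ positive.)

368

Apply the shoelace formula: 2A = Σ (x_i·y_{i+1} − x_{i+1}·y_i), indices taken mod 7.
Σ = (127) + (86) + (144) + (144) + (168) + (19) + (48) = 736
Signed area = Σ/2 = 368 (positive ⇒ counter-clockwise traversal).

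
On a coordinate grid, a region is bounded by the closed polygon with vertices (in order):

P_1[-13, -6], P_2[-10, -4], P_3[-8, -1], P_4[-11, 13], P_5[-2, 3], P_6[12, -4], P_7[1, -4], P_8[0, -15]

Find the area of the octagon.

Σ = (-8) + (-22) + (-115) + (-7) + (-28) + (-44) + (-15) + (-195) = -434
Area = |Σ|/2 = 217.

217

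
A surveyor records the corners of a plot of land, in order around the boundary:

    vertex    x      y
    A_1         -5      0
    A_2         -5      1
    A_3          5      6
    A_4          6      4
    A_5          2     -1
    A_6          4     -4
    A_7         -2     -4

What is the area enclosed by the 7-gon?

Cross-terms: -5, -35, -16, -14, -4, -24, -20  ⇒  Σ = -118
Area = |Σ|/2 = 59.

59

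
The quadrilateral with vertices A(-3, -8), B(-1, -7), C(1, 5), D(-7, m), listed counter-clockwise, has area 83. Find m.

The doubled signed area Σ (x_i y_{i+1} − x_{i+1} y_i) is linear in m.
With m=0 it equals 106; the coefficient of m is 4 (from the two edges through D).
So 4·m + 106 = 2·83 = 166 ⇒ m = 15.

15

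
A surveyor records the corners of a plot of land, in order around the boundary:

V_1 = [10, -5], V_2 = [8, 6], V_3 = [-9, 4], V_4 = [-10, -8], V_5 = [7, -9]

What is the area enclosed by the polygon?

249.5

Apply the shoelace formula: 2A = Σ (x_i·y_{i+1} − x_{i+1}·y_i), indices taken mod 5.
V_1→V_2: (10)(6) − (8)(-5) = 100
V_2→V_3: (8)(4) − (-9)(6) = 86
V_3→V_4: (-9)(-8) − (-10)(4) = 112
V_4→V_5: (-10)(-9) − (7)(-8) = 146
V_5→V_1: (7)(-5) − (10)(-9) = 55
Σ = 499
Area = |Σ|/2 = 249.5.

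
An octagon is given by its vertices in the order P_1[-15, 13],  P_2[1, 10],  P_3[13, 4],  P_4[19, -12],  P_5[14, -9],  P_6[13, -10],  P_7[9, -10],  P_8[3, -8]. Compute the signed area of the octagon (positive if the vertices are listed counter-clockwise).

Σ = (-163) + (-126) + (-232) + (-3) + (-23) + (-40) + (-42) + (-81) = -710
Signed area = Σ/2 = -355 (negative ⇒ clockwise traversal).

-355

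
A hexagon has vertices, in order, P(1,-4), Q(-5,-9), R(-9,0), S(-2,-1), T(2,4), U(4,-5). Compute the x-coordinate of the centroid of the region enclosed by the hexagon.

-235/108

Apply the surveyor's formula. First the cross-terms c_i = x_i·y_{i+1} − x_{i+1}·y_i:
  -29, -81, 9, -6, -26, -11  ⇒  2A = -144, A = -72.
Then Σ (x_i + x_{i+1})·c_i = 940, so x̄ = 940 / (6·(-72)) = -235/108.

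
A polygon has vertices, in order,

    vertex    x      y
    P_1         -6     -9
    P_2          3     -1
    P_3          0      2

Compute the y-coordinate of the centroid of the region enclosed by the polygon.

-8/3

Apply the surveyor's formula. First the cross-terms c_i = x_i·y_{i+1} − x_{i+1}·y_i:
  33, 6, 12  ⇒  2A = 51, A = 25.5.
Then Σ (y_i + y_{i+1})·c_i = -408, so ȳ = -408 / (6·25.5) = -8/3.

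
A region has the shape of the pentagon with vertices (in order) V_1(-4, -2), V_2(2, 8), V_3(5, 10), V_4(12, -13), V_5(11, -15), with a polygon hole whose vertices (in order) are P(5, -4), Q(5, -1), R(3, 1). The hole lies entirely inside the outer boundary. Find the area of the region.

Outer boundary:
Apply the shoelace formula: 2A = Σ (x_i·y_{i+1} − x_{i+1}·y_i), indices taken mod 5.
Cross-terms: -28, -20, -185, -37, -82  ⇒  Σ = -352
Area = |Σ|/2 = 176.
Hole:
Apply the shoelace formula: 2A = Σ (x_i·y_{i+1} − x_{i+1}·y_i), indices taken mod 3.
Cross-terms: 15, 8, -17  ⇒  Σ = 6
Area = |Σ|/2 = 3.
Net area = 176 − 3 = 173.

173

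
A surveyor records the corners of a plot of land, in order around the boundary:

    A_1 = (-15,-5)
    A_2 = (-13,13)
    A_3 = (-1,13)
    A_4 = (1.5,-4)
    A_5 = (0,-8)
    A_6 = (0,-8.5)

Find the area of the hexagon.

285.5

Apply the surveyor's formula: 2A = Σ (x_i·y_{i+1} − x_{i+1}·y_i), indices taken mod 6.
Σ = (-260) + (-156) + (-15.5) + (-12) + (0) + (-127.5) = -571
Area = |Σ|/2 = 285.5.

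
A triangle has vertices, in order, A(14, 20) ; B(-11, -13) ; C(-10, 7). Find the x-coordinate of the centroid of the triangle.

-7/3

Apply the surveyor's formula. First the cross-terms c_i = x_i·y_{i+1} − x_{i+1}·y_i:
  38, -207, -298  ⇒  2A = -467, A = -233.5.
Then Σ (x_i + x_{i+1})·c_i = 3269, so x̄ = 3269 / (6·(-233.5)) = -7/3.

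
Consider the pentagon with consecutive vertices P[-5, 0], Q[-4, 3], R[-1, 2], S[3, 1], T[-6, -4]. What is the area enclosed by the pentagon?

Apply the surveyor's formula: 2A = Σ (x_i·y_{i+1} − x_{i+1}·y_i), indices taken mod 5.
Σ = (-15) + (-5) + (-7) + (-6) + (-20) = -53
Area = |Σ|/2 = 26.5.

26.5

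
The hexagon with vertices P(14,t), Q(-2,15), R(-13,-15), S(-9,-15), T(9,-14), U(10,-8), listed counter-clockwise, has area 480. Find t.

2

Write out the shoelace sum; only the two edges meeting at P involve t:
2·Area = [(10·t − 14·(-8)) + (14·15 − (-2)·t)] + 614
       = 12·t + 936 = 960
⇒ t = 2.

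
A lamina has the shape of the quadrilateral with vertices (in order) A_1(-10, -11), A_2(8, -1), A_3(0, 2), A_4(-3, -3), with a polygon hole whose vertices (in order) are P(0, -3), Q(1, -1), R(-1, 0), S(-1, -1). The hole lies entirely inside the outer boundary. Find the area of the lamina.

Outer boundary:
Apply the shoelace (surveyor's) formula: 2A = Σ (x_i·y_{i+1} − x_{i+1}·y_i), indices taken mod 4.
Σ = (98) + (16) + (6) + (3) = 123
Area = |Σ|/2 = 61.5.
Hole:
P→Q: (0)(-1) − (1)(-3) = 3
Q→R: (1)(0) − (-1)(-1) = -1
R→S: (-1)(-1) − (-1)(0) = 1
S→P: (-1)(-3) − (0)(-1) = 3
Σ = 6
Area = |Σ|/2 = 3.
Net area = 61.5 − 3 = 58.5.

58.5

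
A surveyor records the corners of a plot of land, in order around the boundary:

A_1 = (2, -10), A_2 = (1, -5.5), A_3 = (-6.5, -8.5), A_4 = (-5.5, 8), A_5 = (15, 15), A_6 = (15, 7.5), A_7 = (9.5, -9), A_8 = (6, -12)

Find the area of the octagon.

380.625

Σ = (-1) + (-44.25) + (-98.75) + (-202.5) + (-112.5) + (-206.25) + (-60) + (-36) = -761.25
Area = |Σ|/2 = 380.625.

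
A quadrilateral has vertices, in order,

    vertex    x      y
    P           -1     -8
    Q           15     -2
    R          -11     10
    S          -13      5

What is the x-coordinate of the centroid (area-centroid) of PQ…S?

-79/93

Apply the shoelace formula. First the cross-terms c_i = x_i·y_{i+1} − x_{i+1}·y_i:
  122, 128, 75, 109  ⇒  2A = 434, A = 217.
Then Σ (x_i + x_{i+1})·c_i = -1106, so x̄ = -1106 / (6·217) = -79/93.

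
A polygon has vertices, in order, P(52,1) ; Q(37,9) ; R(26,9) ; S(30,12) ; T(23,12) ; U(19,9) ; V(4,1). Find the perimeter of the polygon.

110

|PQ| = √((-15)² + (8)²) = √289 = 17
|QR| = √((-11)² + (0)²) = √121 = 11
|RS| = √((4)² + (3)²) = √25 = 5
|ST| = √((-7)² + (0)²) = √49 = 7
|TU| = √((-4)² + (-3)²) = √25 = 5
|UV| = √((-15)² + (-8)²) = √289 = 17
|VP| = √((48)² + (0)²) = √2304 = 48
Perimeter = 17 + 11 + 5 + 7 + 5 + 17 + 48 = 110.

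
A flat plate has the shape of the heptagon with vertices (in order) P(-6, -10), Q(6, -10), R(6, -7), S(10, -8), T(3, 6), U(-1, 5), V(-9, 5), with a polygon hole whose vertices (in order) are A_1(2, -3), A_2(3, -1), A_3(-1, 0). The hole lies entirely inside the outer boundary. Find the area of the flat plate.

208

Outer boundary:
Σ = (120) + (18) + (22) + (84) + (21) + (40) + (120) = 425
Area = |Σ|/2 = 212.5.
Hole:
Σ = (7) + (-1) + (3) = 9
Area = |Σ|/2 = 4.5.
Net area = 212.5 − 4.5 = 208.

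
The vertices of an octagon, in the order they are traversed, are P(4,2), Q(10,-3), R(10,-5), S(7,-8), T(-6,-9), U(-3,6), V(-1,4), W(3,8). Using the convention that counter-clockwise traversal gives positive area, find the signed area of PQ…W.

Apply the shoelace formula: 2A = Σ (x_i·y_{i+1} − x_{i+1}·y_i), indices taken mod 8.
Σ = (-32) + (-20) + (-45) + (-111) + (-63) + (-6) + (-20) + (-26) = -323
Signed area = Σ/2 = -161.5 (negative ⇒ clockwise traversal).

-161.5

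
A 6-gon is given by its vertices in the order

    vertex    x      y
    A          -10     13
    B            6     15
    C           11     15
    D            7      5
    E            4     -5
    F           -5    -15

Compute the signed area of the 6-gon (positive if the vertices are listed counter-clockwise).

-354

Σ = (-228) + (-75) + (-50) + (-55) + (-85) + (-215) = -708
Signed area = Σ/2 = -354 (negative ⇒ clockwise traversal).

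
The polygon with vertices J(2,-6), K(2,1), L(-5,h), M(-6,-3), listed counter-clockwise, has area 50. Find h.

The doubled signed area Σ (x_i y_{i+1} − x_{i+1} y_i) is linear in h.
With h=0 it equals 76; the coefficient of h is 8 (from the two edges through L).
So 8·h + 76 = 2·50 = 100 ⇒ h = 3.

3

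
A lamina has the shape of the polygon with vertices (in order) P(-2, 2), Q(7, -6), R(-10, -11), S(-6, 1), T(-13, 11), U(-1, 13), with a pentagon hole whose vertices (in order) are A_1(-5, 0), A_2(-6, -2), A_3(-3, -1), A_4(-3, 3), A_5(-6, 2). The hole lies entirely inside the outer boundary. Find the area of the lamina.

Outer boundary:
P→Q: (-2)(-6) − (7)(2) = -2
Q→R: (7)(-11) − (-10)(-6) = -137
R→S: (-10)(1) − (-6)(-11) = -76
S→T: (-6)(11) − (-13)(1) = -53
T→U: (-13)(13) − (-1)(11) = -158
U→P: (-1)(2) − (-2)(13) = 24
Σ = -402
Area = |Σ|/2 = 201.
Hole:
Σ = (10) + (0) + (-12) + (12) + (10) = 20
Area = |Σ|/2 = 10.
Net area = 201 − 10 = 191.

191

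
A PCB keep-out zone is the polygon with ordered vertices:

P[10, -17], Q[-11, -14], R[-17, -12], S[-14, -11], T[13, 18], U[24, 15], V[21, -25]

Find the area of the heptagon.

Apply Gauss's area formula: 2A = Σ (x_i·y_{i+1} − x_{i+1}·y_i), indices taken mod 7.
Σ = (-327) + (-106) + (19) + (-109) + (-237) + (-915) + (-107) = -1782
Area = |Σ|/2 = 891.

891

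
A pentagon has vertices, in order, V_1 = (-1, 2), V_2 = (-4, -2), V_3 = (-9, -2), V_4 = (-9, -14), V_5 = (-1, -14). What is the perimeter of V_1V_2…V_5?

46

|V_1V_2| = √((-3)² + (-4)²) = √25 = 5
|V_2V_3| = √((-5)² + (0)²) = √25 = 5
|V_3V_4| = √((0)² + (-12)²) = √144 = 12
|V_4V_5| = √((8)² + (0)²) = √64 = 8
|V_5V_1| = √((0)² + (16)²) = √256 = 16
Perimeter = 5 + 5 + 12 + 8 + 16 = 46.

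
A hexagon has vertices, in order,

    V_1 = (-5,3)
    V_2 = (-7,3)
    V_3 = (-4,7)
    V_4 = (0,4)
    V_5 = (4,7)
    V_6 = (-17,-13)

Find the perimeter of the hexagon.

|V_1V_2| = √((-2)² + (0)²) = √4 = 2
|V_2V_3| = √((3)² + (4)²) = √25 = 5
|V_3V_4| = √((4)² + (-3)²) = √25 = 5
|V_4V_5| = √((4)² + (3)²) = √25 = 5
|V_5V_6| = √((-21)² + (-20)²) = √841 = 29
|V_6V_1| = √((12)² + (16)²) = √400 = 20
Perimeter = 2 + 5 + 5 + 5 + 29 + 20 = 66.

66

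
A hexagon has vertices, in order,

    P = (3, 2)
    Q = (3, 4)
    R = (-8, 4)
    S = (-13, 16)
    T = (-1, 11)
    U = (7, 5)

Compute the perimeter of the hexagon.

54

|PQ| = √((0)² + (2)²) = √4 = 2
|QR| = √((-11)² + (0)²) = √121 = 11
|RS| = √((-5)² + (12)²) = √169 = 13
|ST| = √((12)² + (-5)²) = √169 = 13
|TU| = √((8)² + (-6)²) = √100 = 10
|UP| = √((-4)² + (-3)²) = √25 = 5
Perimeter = 2 + 11 + 13 + 13 + 10 + 5 = 54.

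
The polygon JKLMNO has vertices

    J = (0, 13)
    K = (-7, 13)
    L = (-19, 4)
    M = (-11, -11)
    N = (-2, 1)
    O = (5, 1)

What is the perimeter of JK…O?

74

|JK| = √((-7)² + (0)²) = √49 = 7
|KL| = √((-12)² + (-9)²) = √225 = 15
|LM| = √((8)² + (-15)²) = √289 = 17
|MN| = √((9)² + (12)²) = √225 = 15
|NO| = √((7)² + (0)²) = √49 = 7
|OJ| = √((-5)² + (12)²) = √169 = 13
Perimeter = 7 + 15 + 17 + 15 + 7 + 13 = 74.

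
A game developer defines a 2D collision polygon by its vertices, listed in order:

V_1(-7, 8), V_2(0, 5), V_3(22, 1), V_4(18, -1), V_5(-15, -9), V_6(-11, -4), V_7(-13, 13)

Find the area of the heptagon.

Cross-terms: -35, -110, -40, -177, -39, -195, -13  ⇒  Σ = -609
Area = |Σ|/2 = 304.5.

304.5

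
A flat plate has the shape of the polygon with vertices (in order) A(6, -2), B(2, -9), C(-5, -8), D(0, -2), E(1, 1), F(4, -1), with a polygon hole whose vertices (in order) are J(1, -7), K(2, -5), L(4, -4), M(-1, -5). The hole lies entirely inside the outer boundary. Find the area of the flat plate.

48.5

Outer boundary:
Apply the shoelace formula: 2A = Σ (x_i·y_{i+1} − x_{i+1}·y_i), indices taken mod 6.
Σ = (-50) + (-61) + (10) + (2) + (-5) + (-2) = -106
Area = |Σ|/2 = 53.
Hole:
Apply Gauss's area formula: 2A = Σ (x_i·y_{i+1} − x_{i+1}·y_i), indices taken mod 4.
Cross-terms: 9, 12, -24, 12  ⇒  Σ = 9
Area = |Σ|/2 = 4.5.
Net area = 53 − 4.5 = 48.5.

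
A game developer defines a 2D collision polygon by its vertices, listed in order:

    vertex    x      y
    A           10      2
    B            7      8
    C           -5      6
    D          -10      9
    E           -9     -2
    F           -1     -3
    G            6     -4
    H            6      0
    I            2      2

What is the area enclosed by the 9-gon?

Cross-terms: 66, 82, 15, 101, 25, 22, 24, 12, -16  ⇒  Σ = 331
Area = |Σ|/2 = 165.5.

165.5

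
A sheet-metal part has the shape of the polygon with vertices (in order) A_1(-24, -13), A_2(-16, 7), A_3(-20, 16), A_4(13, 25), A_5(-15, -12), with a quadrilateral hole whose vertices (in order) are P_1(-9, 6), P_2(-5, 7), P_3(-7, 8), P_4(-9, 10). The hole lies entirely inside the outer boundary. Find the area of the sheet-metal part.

530

Outer boundary:
Apply the surveyor's formula: 2A = Σ (x_i·y_{i+1} − x_{i+1}·y_i), indices taken mod 5.
Σ = (-376) + (-116) + (-708) + (219) + (-93) = -1074
Area = |Σ|/2 = 537.
Hole:
Σ = (-33) + (9) + (2) + (36) = 14
Area = |Σ|/2 = 7.
Net area = 537 − 7 = 530.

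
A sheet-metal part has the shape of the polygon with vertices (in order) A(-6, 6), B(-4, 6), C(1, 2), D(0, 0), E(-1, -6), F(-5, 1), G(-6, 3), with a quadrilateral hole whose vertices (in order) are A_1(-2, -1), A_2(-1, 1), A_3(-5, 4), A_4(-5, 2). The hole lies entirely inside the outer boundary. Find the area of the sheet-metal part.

33.5

Outer boundary:
Apply Gauss's area formula: 2A = Σ (x_i·y_{i+1} − x_{i+1}·y_i), indices taken mod 7.
A→B: (-6)(6) − (-4)(6) = -12
B→C: (-4)(2) − (1)(6) = -14
C→D: (1)(0) − (0)(2) = 0
D→E: (0)(-6) − (-1)(0) = 0
E→F: (-1)(1) − (-5)(-6) = -31
F→G: (-5)(3) − (-6)(1) = -9
G→A: (-6)(6) − (-6)(3) = -18
Σ = -84
Area = |Σ|/2 = 42.
Hole:
Cross-terms: -3, 1, 10, 9  ⇒  Σ = 17
Area = |Σ|/2 = 8.5.
Net area = 42 − 8.5 = 33.5.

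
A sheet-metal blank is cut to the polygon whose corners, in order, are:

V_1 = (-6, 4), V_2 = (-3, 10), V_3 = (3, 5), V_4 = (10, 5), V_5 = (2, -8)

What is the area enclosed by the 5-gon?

129

Apply the surveyor's formula: 2A = Σ (x_i·y_{i+1} − x_{i+1}·y_i), indices taken mod 5.
Cross-terms: -48, -45, -35, -90, -40  ⇒  Σ = -258
Area = |Σ|/2 = 129.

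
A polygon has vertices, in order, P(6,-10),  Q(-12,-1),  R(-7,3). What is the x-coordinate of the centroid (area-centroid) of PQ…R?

Apply Gauss's area formula. First the cross-terms c_i = x_i·y_{i+1} − x_{i+1}·y_i:
  -126, -43, 52  ⇒  2A = -117, A = -58.5.
Then Σ (x_i + x_{i+1})·c_i = 1521, so x̄ = 1521 / (6·(-58.5)) = -13/3.

-13/3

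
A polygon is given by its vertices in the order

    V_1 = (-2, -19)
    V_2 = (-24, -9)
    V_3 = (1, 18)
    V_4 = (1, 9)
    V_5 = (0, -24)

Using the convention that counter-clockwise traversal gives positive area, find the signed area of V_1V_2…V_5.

-471

Apply Gauss's area formula: 2A = Σ (x_i·y_{i+1} − x_{i+1}·y_i), indices taken mod 5.
Σ = (-438) + (-423) + (-9) + (-24) + (-48) = -942
Signed area = Σ/2 = -471 (negative ⇒ clockwise traversal).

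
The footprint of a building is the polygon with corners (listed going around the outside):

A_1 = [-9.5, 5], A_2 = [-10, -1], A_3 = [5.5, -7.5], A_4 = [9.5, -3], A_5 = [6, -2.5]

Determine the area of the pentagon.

Apply Gauss's area formula: 2A = Σ (x_i·y_{i+1} − x_{i+1}·y_i), indices taken mod 5.
A_1→A_2: (-9.5)(-1) − (-10)(5) = 59.5
A_2→A_3: (-10)(-7.5) − (5.5)(-1) = 80.5
A_3→A_4: (5.5)(-3) − (9.5)(-7.5) = 54.75
A_4→A_5: (9.5)(-2.5) − (6)(-3) = -5.75
A_5→A_1: (6)(5) − (-9.5)(-2.5) = 6.25
Σ = 195.25
Area = |Σ|/2 = 97.625.

97.625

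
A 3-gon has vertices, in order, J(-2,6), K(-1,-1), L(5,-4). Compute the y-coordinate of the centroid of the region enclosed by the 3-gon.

1/3

Apply the shoelace (surveyor's) formula. First the cross-terms c_i = x_i·y_{i+1} − x_{i+1}·y_i:
  8, 9, 22  ⇒  2A = 39, A = 19.5.
Then Σ (y_i + y_{i+1})·c_i = 39, so ȳ = 39 / (6·19.5) = 1/3.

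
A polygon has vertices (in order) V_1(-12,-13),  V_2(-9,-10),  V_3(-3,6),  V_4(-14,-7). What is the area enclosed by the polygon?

61

Apply Gauss's area formula: 2A = Σ (x_i·y_{i+1} − x_{i+1}·y_i), indices taken mod 4.
Σ = (3) + (-84) + (105) + (98) = 122
Area = |Σ|/2 = 61.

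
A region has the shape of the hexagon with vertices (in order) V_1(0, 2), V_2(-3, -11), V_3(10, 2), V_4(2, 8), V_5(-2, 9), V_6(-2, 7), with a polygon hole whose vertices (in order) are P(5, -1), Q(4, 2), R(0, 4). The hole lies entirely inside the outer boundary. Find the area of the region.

105

Outer boundary:
Σ = (6) + (104) + (76) + (34) + (4) + (-4) = 220
Area = |Σ|/2 = 110.
Hole:
Apply the surveyor's formula: 2A = Σ (x_i·y_{i+1} − x_{i+1}·y_i), indices taken mod 3.
P→Q: (5)(2) − (4)(-1) = 14
Q→R: (4)(4) − (0)(2) = 16
R→P: (0)(-1) − (5)(4) = -20
Σ = 10
Area = |Σ|/2 = 5.
Net area = 110 − 5 = 105.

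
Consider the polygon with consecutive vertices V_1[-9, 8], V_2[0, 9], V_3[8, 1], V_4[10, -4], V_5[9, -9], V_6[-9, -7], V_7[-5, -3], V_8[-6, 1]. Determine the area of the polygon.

Cross-terms: -81, -72, -42, -54, -144, -8, -23, -39  ⇒  Σ = -463
Area = |Σ|/2 = 231.5.

231.5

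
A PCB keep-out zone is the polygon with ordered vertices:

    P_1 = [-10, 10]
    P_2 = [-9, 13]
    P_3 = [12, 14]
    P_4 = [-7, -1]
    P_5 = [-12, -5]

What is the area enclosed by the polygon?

191.5

Apply the surveyor's formula: 2A = Σ (x_i·y_{i+1} − x_{i+1}·y_i), indices taken mod 5.
P_1→P_2: (-10)(13) − (-9)(10) = -40
P_2→P_3: (-9)(14) − (12)(13) = -282
P_3→P_4: (12)(-1) − (-7)(14) = 86
P_4→P_5: (-7)(-5) − (-12)(-1) = 23
P_5→P_1: (-12)(10) − (-10)(-5) = -170
Σ = -383
Area = |Σ|/2 = 191.5.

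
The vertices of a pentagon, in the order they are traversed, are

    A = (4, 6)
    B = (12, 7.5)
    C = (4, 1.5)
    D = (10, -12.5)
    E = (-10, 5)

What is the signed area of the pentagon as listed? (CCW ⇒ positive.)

Cross-terms: -42, -12, -65, -75, -80  ⇒  Σ = -274
Signed area = Σ/2 = -137 (negative ⇒ clockwise traversal).

-137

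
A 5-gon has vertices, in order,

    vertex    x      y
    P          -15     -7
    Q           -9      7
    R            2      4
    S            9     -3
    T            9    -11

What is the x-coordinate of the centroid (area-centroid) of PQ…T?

Apply Gauss's area formula. First the cross-terms c_i = x_i·y_{i+1} − x_{i+1}·y_i:
  -168, -50, -42, -72, -228  ⇒  2A = -560, A = -280.
Then Σ (x_i + x_{i+1})·c_i = 3992, so x̄ = 3992 / (6·(-280)) = -499/210.

-499/210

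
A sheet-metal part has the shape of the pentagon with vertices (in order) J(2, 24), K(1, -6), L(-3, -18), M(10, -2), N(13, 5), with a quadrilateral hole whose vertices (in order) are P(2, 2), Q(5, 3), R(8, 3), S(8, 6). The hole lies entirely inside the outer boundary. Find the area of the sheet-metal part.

238.5

Outer boundary:
Apply the shoelace (surveyor's) formula: 2A = Σ (x_i·y_{i+1} − x_{i+1}·y_i), indices taken mod 5.
Σ = (-36) + (-36) + (186) + (76) + (302) = 492
Area = |Σ|/2 = 246.
Hole:
Apply the shoelace (surveyor's) formula: 2A = Σ (x_i·y_{i+1} − x_{i+1}·y_i), indices taken mod 4.
Σ = (-4) + (-9) + (24) + (4) = 15
Area = |Σ|/2 = 7.5.
Net area = 246 − 7.5 = 238.5.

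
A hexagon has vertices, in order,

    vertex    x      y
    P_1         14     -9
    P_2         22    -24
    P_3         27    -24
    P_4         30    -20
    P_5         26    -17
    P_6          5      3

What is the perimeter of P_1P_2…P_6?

|P_1P_2| = √((8)² + (-15)²) = √289 = 17
|P_2P_3| = √((5)² + (0)²) = √25 = 5
|P_3P_4| = √((3)² + (4)²) = √25 = 5
|P_4P_5| = √((-4)² + (3)²) = √25 = 5
|P_5P_6| = √((-21)² + (20)²) = √841 = 29
|P_6P_1| = √((9)² + (-12)²) = √225 = 15
Perimeter = 17 + 5 + 5 + 5 + 29 + 15 = 76.

76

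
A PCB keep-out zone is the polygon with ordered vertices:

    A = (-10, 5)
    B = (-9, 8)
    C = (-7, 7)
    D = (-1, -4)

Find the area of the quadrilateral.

Σ = (-35) + (-7) + (35) + (-45) = -52
Area = |Σ|/2 = 26.

26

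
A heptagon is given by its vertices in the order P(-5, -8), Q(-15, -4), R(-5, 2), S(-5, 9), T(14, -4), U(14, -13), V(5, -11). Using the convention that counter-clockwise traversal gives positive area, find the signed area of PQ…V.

Σ = (-100) + (-50) + (-35) + (-106) + (-126) + (-89) + (-95) = -601
Signed area = Σ/2 = -300.5 (negative ⇒ clockwise traversal).

-300.5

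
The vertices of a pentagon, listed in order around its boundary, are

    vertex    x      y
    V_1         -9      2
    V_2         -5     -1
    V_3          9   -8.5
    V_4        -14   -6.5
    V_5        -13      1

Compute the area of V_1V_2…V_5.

Apply the surveyor's formula: 2A = Σ (x_i·y_{i+1} − x_{i+1}·y_i), indices taken mod 5.
Σ = (19) + (51.5) + (-177.5) + (-98.5) + (-17) = -222.5
Area = |Σ|/2 = 111.25.

111.25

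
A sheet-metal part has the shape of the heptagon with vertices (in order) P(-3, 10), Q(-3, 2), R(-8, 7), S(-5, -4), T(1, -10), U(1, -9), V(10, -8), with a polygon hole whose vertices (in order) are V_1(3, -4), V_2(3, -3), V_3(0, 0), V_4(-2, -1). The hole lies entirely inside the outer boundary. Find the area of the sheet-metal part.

142.5

Outer boundary:
Σ = (24) + (-5) + (67) + (54) + (1) + (82) + (76) = 299
Area = |Σ|/2 = 149.5.
Hole:
V_1→V_2: (3)(-3) − (3)(-4) = 3
V_2→V_3: (3)(0) − (0)(-3) = 0
V_3→V_4: (0)(-1) − (-2)(0) = 0
V_4→V_1: (-2)(-4) − (3)(-1) = 11
Σ = 14
Area = |Σ|/2 = 7.
Net area = 149.5 − 7 = 142.5.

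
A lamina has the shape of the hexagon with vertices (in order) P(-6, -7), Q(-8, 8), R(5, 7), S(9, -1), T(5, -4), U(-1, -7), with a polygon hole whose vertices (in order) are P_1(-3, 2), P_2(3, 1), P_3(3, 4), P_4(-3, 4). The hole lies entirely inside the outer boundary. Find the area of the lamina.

Outer boundary:
Apply the shoelace (surveyor's) formula: 2A = Σ (x_i·y_{i+1} − x_{i+1}·y_i), indices taken mod 6.
P→Q: (-6)(8) − (-8)(-7) = -104
Q→R: (-8)(7) − (5)(8) = -96
R→S: (5)(-1) − (9)(7) = -68
S→T: (9)(-4) − (5)(-1) = -31
T→U: (5)(-7) − (-1)(-4) = -39
U→P: (-1)(-7) − (-6)(-7) = -35
Σ = -373
Area = |Σ|/2 = 186.5.
Hole:
Apply the shoelace (surveyor's) formula: 2A = Σ (x_i·y_{i+1} − x_{i+1}·y_i), indices taken mod 4.
P_1→P_2: (-3)(1) − (3)(2) = -9
P_2→P_3: (3)(4) − (3)(1) = 9
P_3→P_4: (3)(4) − (-3)(4) = 24
P_4→P_1: (-3)(2) − (-3)(4) = 6
Σ = 30
Area = |Σ|/2 = 15.
Net area = 186.5 − 15 = 171.5.

171.5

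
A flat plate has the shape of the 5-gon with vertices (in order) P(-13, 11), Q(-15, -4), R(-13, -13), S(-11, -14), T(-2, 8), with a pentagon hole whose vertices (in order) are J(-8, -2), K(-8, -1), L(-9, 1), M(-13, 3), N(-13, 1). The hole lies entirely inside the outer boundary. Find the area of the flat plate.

Outer boundary:
Cross-terms: 217, 143, 39, -116, 82  ⇒  Σ = 365
Area = |Σ|/2 = 182.5.
Hole:
Apply the surveyor's formula: 2A = Σ (x_i·y_{i+1} − x_{i+1}·y_i), indices taken mod 5.
Cross-terms: -8, -17, -14, 26, 34  ⇒  Σ = 21
Area = |Σ|/2 = 10.5.
Net area = 182.5 − 10.5 = 172.

172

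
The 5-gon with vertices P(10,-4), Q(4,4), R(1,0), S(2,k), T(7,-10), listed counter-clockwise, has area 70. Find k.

-6

Write out the shoelace sum; only the two edges meeting at S involve k:
2·Area = [(1·k − 2·0) + (2·(-10) − 7·k)] + 124
       = -6·k + 104 = 140
⇒ k = -6.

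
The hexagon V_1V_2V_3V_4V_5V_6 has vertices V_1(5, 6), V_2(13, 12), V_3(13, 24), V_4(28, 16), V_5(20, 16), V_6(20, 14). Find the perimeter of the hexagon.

|V_1V_2| = √((8)² + (6)²) = √100 = 10
|V_2V_3| = √((0)² + (12)²) = √144 = 12
|V_3V_4| = √((15)² + (-8)²) = √289 = 17
|V_4V_5| = √((-8)² + (0)²) = √64 = 8
|V_5V_6| = √((0)² + (-2)²) = √4 = 2
|V_6V_1| = √((-15)² + (-8)²) = √289 = 17
Perimeter = 10 + 12 + 17 + 8 + 2 + 17 = 66.

66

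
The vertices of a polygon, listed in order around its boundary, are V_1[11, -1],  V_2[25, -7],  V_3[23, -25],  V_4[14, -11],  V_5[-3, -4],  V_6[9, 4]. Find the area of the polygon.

268.5

Apply the surveyor's formula: 2A = Σ (x_i·y_{i+1} − x_{i+1}·y_i), indices taken mod 6.
Σ = (-52) + (-464) + (97) + (-89) + (24) + (-53) = -537
Area = |Σ|/2 = 268.5.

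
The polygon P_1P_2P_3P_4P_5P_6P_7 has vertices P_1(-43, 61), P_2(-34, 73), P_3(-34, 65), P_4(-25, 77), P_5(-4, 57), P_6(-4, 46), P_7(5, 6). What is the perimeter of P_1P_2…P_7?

|P_1P_2| = √((9)² + (12)²) = √225 = 15
|P_2P_3| = √((0)² + (-8)²) = √64 = 8
|P_3P_4| = √((9)² + (12)²) = √225 = 15
|P_4P_5| = √((21)² + (-20)²) = √841 = 29
|P_5P_6| = √((0)² + (-11)²) = √121 = 11
|P_6P_7| = √((9)² + (-40)²) = √1681 = 41
|P_7P_1| = √((-48)² + (55)²) = √5329 = 73
Perimeter = 15 + 8 + 15 + 29 + 11 + 41 + 73 = 192.

192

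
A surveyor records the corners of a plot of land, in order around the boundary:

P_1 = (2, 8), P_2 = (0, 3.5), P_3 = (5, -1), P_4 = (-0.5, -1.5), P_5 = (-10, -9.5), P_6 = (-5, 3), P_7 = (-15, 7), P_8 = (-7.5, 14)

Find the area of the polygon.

170.875

Apply the shoelace formula: 2A = Σ (x_i·y_{i+1} − x_{i+1}·y_i), indices taken mod 8.
Σ = (7) + (-17.5) + (-8) + (-10.25) + (-77.5) + (10) + (-157.5) + (-88) = -341.75
Area = |Σ|/2 = 170.875.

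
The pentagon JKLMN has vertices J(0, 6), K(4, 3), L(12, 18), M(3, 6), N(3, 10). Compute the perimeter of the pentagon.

|JK| = √((4)² + (-3)²) = √25 = 5
|KL| = √((8)² + (15)²) = √289 = 17
|LM| = √((-9)² + (-12)²) = √225 = 15
|MN| = √((0)² + (4)²) = √16 = 4
|NJ| = √((-3)² + (-4)²) = √25 = 5
Perimeter = 5 + 17 + 15 + 4 + 5 = 46.

46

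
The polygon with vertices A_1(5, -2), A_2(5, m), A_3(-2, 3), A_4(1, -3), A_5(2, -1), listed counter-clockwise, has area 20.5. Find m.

1

The doubled signed area Σ (x_i y_{i+1} − x_{i+1} y_i) is linear in m.
With m=0 it equals 34; the coefficient of m is 7 (from the two edges through A_2).
So 7·m + 34 = 2·20.5 = 41 ⇒ m = 1.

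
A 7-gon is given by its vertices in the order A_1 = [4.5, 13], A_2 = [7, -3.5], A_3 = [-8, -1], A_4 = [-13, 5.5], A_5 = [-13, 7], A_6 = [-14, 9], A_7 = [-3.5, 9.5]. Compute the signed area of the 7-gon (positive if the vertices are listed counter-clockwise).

-213.5

Apply the shoelace formula: 2A = Σ (x_i·y_{i+1} − x_{i+1}·y_i), indices taken mod 7.
A_1→A_2: (4.5)(-3.5) − (7)(13) = -106.75
A_2→A_3: (7)(-1) − (-8)(-3.5) = -35
A_3→A_4: (-8)(5.5) − (-13)(-1) = -57
A_4→A_5: (-13)(7) − (-13)(5.5) = -19.5
A_5→A_6: (-13)(9) − (-14)(7) = -19
A_6→A_7: (-14)(9.5) − (-3.5)(9) = -101.5
A_7→A_1: (-3.5)(13) − (4.5)(9.5) = -88.25
Σ = -427
Signed area = Σ/2 = -213.5 (negative ⇒ clockwise traversal).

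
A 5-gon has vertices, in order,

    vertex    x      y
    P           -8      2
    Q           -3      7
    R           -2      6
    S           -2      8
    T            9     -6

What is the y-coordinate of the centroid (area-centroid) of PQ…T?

93/74

Apply Gauss's area formula. First the cross-terms c_i = x_i·y_{i+1} − x_{i+1}·y_i:
  -50, -4, -4, -60, -30  ⇒  2A = -148, A = -74.
Then Σ (y_i + y_{i+1})·c_i = -558, so ȳ = -558 / (6·(-74)) = 93/74.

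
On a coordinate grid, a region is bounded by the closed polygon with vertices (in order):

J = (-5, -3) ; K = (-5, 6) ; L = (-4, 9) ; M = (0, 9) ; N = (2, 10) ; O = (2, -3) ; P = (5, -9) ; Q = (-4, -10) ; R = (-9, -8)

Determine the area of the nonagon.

153

Cross-terms: -45, -21, -36, -18, -26, -3, -86, -58, -13  ⇒  Σ = -306
Area = |Σ|/2 = 153.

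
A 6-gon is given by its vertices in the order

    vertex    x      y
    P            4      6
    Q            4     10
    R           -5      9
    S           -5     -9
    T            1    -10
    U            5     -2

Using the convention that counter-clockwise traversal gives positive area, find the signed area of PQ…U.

168.5

Apply the shoelace (surveyor's) formula: 2A = Σ (x_i·y_{i+1} − x_{i+1}·y_i), indices taken mod 6.
Σ = (16) + (86) + (90) + (59) + (48) + (38) = 337
Signed area = Σ/2 = 168.5 (positive ⇒ counter-clockwise traversal).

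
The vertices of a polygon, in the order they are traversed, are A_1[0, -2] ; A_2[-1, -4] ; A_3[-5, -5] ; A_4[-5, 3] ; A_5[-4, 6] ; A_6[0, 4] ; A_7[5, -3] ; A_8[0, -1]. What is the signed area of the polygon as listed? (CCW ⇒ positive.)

-58

Apply the shoelace (surveyor's) formula: 2A = Σ (x_i·y_{i+1} − x_{i+1}·y_i), indices taken mod 8.
Σ = (-2) + (-15) + (-40) + (-18) + (-16) + (-20) + (-5) + (0) = -116
Signed area = Σ/2 = -58 (negative ⇒ clockwise traversal).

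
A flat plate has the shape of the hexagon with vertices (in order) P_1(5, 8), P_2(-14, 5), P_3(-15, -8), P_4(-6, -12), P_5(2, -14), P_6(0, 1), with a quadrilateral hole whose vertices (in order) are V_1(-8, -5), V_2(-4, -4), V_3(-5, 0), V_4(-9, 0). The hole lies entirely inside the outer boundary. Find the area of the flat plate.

Outer boundary:
Apply Gauss's area formula: 2A = Σ (x_i·y_{i+1} − x_{i+1}·y_i), indices taken mod 6.
Σ = (137) + (187) + (132) + (108) + (2) + (-5) = 561
Area = |Σ|/2 = 280.5.
Hole:
V_1→V_2: (-8)(-4) − (-4)(-5) = 12
V_2→V_3: (-4)(0) − (-5)(-4) = -20
V_3→V_4: (-5)(0) − (-9)(0) = 0
V_4→V_1: (-9)(-5) − (-8)(0) = 45
Σ = 37
Area = |Σ|/2 = 18.5.
Net area = 280.5 − 18.5 = 262.

262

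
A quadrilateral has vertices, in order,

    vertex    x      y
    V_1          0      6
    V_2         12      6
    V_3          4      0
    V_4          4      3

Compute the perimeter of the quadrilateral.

|V_1V_2| = √((12)² + (0)²) = √144 = 12
|V_2V_3| = √((-8)² + (-6)²) = √100 = 10
|V_3V_4| = √((0)² + (3)²) = √9 = 3
|V_4V_1| = √((-4)² + (3)²) = √25 = 5
Perimeter = 12 + 10 + 3 + 5 = 30.

30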